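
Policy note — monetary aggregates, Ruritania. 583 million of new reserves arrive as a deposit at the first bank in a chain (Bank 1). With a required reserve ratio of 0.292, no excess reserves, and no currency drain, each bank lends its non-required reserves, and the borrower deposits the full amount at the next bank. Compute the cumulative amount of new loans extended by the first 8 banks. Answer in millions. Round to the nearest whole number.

1324 million

Bank i lends (1 − rr)^i of the original deposit: Bank 1 lends 583·0.7080 = 412.7640, Bank 2 lends 583·0.7080² ≈ 292.2369, and so on.
Summing a geometric series: total = 583·[0.7080·(1 − 0.7080^8) / (1 − 0.7080)] ≈ 1324.3301 million.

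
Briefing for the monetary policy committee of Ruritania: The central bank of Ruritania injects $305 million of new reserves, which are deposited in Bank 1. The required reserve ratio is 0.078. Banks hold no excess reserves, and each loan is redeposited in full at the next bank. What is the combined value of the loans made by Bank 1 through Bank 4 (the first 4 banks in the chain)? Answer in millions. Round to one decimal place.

$999.9 million

Bank i lends (1 − rr)^i of the original deposit: Bank 1 lends 305·0.9220 = 281.2100, Bank 2 lends 305·0.9220² ≈ 259.2756, and so on.
Summing a geometric series: total = 305·[0.9220·(1 − 0.9220^4) / (1 − 0.9220)] ≈ 999.9438 million.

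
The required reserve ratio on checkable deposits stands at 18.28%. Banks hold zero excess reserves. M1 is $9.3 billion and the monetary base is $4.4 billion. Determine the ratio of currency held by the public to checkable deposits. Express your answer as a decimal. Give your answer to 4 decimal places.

0.5510

Using m = M/MB = 9.3/4.4 ≈ 2.113636. From m = (1 + c)/(c + rr + e), rearranging gives 1 + c = m·(c + rr + e), so c·(1 − m) = m·(rr + e) − 1.
Hence c = [m·(rr + e) − 1]/(1 − m) = [2.113636 × (0.1828 + 0) − 1] / (1 − 2.113636) ≈ 0.551012.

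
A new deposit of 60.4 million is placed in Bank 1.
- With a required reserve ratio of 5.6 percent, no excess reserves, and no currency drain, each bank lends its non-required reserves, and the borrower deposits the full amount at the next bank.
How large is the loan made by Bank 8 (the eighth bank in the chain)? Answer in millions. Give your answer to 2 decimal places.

38.09 million

Each bank lends a fraction (1 − rr) = 0.9440 of the deposit it receives, so Bank 8 receives 60.4·0.9440^7 and lends 60.4·0.9440^8 ≈ 38.0902 million.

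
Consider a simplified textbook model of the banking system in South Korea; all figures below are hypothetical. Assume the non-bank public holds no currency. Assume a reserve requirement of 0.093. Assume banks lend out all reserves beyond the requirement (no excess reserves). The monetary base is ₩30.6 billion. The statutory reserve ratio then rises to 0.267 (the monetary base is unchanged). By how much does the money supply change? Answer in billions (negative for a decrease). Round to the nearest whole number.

-214 billion

Initially m₁ = 1 / (0.093) ≈ 10.7527, so M₁ = 10.7527 × 30.6 ≈ 329.0326 billion.
After the change m₂ = 1 / (0.267) ≈ 3.7453, so M₂ = 3.7453 × 30.6 ≈ 114.6062 billion.
ΔM = M₂ − M₁ = 114.6062 − 329.0326 = -214.4264 billion.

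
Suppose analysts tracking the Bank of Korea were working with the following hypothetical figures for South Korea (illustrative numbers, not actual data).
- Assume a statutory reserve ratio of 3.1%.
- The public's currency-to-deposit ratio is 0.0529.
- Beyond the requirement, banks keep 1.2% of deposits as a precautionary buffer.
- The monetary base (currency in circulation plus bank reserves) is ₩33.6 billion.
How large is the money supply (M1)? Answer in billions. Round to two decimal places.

The money multiplier is m = (1 + c) / (rr + e + c) = (1 + 0.0529) / (0.031 + 0.012 + 0.0529) ≈ 10.97914.
So M = m × MB = 10.97914 × 33.6 ≈ 368.8991 billion.

₩368.90 billion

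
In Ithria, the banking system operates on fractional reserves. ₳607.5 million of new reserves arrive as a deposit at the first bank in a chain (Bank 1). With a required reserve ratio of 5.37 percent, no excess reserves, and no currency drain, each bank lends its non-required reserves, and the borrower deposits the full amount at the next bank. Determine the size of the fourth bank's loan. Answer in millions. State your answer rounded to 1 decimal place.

₳487.1 million

Each bank lends a fraction (1 − rr) = 0.9463 of the deposit it receives, so Bank 4 receives 607.5·0.9463^3 and lends 607.5·0.9463^4 ≈ 487.1488 million.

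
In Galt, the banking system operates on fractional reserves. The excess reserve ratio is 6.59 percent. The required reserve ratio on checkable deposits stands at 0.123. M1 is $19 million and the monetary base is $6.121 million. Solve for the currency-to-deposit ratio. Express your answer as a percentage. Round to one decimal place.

19.7%

Using m = M/MB = 19/6.121 ≈ 3.104068. From m = (1 + c)/(c + rr + e), rearranging gives 1 + c = m·(c + rr + e), so c·(1 − m) = m·(rr + e) − 1.
Hence c = [m·(rr + e) − 1]/(1 − m) = [3.104068 × (0.123 + 0.0659) − 1] / (1 − 3.104068) ≈ 0.196591.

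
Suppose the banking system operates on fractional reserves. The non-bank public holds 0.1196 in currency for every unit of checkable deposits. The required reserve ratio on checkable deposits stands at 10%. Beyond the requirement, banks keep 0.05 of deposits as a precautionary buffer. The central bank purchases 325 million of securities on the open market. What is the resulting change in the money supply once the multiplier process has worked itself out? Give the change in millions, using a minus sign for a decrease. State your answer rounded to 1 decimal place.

The money multiplier is m = (1 + c) / (rr + e + c) = (1 + 0.1196) / (0.1 + 0.05 + 0.1196) ≈ 4.15282.
The purchase adds 325 million of base, so ΔM = m × ΔMB = 4.15282 × (+325) = 1349.6665 million.

1349.7 million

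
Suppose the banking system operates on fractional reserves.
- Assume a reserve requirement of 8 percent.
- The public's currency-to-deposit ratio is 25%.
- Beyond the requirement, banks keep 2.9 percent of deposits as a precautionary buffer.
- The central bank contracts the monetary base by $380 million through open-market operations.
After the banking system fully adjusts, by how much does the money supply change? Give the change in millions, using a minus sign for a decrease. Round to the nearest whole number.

-1323 million

The money multiplier is m = (1 + c) / (rr + e + c) = (1 + 0.25) / (0.08 + 0.029 + 0.25) ≈ 3.4819.
The sale removes 380 million of base, so ΔM = m × ΔMB = 3.4819 × (−380) = -1323.122 million.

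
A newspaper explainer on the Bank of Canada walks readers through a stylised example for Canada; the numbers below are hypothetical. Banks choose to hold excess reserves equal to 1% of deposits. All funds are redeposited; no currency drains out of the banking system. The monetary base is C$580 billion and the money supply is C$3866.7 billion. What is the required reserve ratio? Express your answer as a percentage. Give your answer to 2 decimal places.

Using m = M/MB = 3866.7/580 ≈ 6.666724. Since m = (1 + c)/(c + rr + e), the denominator satisfies c + rr + e = (1 + c)/m = (1 + 0) / 6.666724 ≈ 0.149999.
With c = 0 and e = 0.01, the required reserve ratio is 0.149999 − 0 − 0.01 = 0.139999.

14.00%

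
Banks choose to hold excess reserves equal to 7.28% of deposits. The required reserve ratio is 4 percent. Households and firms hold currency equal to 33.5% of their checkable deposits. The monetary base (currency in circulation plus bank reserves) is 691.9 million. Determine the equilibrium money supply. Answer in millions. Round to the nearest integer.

2063 million

The money multiplier is m = (1 + c) / (rr + e + c) = (1 + 0.335) / (0.04 + 0.0728 + 0.335) ≈ 2.9812.
So M = m × MB = 2.9812 × 691.9 ≈ 2062.6923 million.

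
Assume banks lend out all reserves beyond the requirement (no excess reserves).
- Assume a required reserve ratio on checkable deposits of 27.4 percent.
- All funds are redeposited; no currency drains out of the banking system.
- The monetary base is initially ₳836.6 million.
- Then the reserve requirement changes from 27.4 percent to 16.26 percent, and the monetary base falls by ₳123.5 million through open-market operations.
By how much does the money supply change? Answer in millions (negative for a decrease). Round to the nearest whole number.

₳1332 million

Before: m₁ = 1 / (0.274) ≈ 3.6496, MB₁ = 836.6, so M₁ = 3.6496 × 836.6 ≈ 3053.2554 million.
After: m₂ = 1 / (0.1626) ≈ 6.1501, MB₂ = 836.6 − 123.5 = 713.1, so M₂ = 6.1501 × 713.1 ≈ 4385.6363 million.
ΔM = M₂ − M₁ = 4385.6363 − 3053.2554 = 1332.3809 million.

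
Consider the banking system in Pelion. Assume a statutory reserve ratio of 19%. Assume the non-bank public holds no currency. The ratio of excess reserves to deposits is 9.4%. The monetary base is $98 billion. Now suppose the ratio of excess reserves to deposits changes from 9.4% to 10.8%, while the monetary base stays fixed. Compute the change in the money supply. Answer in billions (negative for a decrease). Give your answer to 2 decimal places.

-16.21 billion

Initially m₁ = 1 / (0.19 + 0.094) ≈ 3.52113, so M₁ = 3.52113 × 98 ≈ 345.0707 billion.
After the change m₂ = 1 / (0.19 + 0.108) ≈ 3.35570, so M₂ = 3.35570 × 98 = 328.8586 billion.
ΔM = M₂ − M₁ = 328.8586 − 345.0707 = -16.2121 billion.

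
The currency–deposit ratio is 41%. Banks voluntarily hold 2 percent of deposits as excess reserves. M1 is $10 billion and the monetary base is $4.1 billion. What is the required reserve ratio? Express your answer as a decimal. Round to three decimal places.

0.148

Using m = M/MB = 10/4.1 ≈ 2.439024. Since m = (1 + c)/(c + rr + e), the denominator satisfies c + rr + e = (1 + c)/m = (1 + 0.41) / 2.439024 ≈ 0.578100.
With c = 0.41 and e = 0.02, the required reserve ratio is 0.578100 − 0.41 − 0.02 = 0.1481.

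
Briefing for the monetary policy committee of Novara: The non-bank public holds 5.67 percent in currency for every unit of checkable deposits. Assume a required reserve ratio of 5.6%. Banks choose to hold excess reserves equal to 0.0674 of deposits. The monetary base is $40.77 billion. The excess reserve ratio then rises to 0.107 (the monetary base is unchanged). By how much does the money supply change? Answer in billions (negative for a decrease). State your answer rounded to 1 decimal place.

-43.1 billion

Initially m₁ = (1 + 0.0567) / (0.056 + 0.0674 + 0.0567) ≈ 5.8673, so M₁ = 5.8673 × 40.77 ≈ 239.2098 billion.
After the change m₂ = (1 + 0.0567) / (0.056 + 0.107 + 0.0567) ≈ 4.8097, so M₂ = 4.8097 × 40.77 ≈ 196.0915 billion.
ΔM = M₂ − M₁ = 196.0915 − 239.2098 = -43.1183 billion.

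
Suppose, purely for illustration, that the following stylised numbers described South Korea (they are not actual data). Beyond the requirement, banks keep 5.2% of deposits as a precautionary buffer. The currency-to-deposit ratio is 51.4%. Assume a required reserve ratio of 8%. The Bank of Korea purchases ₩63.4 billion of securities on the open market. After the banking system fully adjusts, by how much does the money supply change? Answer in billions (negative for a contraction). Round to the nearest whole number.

₩149 billion

The money multiplier is m = (1 + c) / (rr + e + c) = (1 + 0.514) / (0.08 + 0.052 + 0.514) ≈ 2.3437.
The purchase adds 63.4 billion of base, so ΔM = m × ΔMB = 2.3437 × (+63.4) ≈ 148.5906 billion.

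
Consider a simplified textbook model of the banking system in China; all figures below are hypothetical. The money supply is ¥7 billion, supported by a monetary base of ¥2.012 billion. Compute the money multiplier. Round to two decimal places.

3.48

The money multiplier is m = M / MB = 7 / 2.012 ≈ 3.47913.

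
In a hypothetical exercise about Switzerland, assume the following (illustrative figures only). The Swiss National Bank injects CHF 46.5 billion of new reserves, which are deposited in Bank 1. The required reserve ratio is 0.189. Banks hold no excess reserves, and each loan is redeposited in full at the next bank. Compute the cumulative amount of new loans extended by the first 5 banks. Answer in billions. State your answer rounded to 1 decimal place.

CHF 129.5 billion

Bank i lends (1 − rr)^i of the original deposit: Bank 1 lends 46.5·0.8110 = 37.7115, Bank 2 lends 46.5·0.8110² ≈ 30.5840, and so on.
Summing a geometric series: total = 46.5·[0.8110·(1 − 0.8110^5) / (1 − 0.8110)] ≈ 129.5288 billion.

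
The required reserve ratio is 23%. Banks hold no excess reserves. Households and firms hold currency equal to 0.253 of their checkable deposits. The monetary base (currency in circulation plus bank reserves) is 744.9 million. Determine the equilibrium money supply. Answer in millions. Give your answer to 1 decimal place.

The money multiplier is m = (1 + c) / (rr + c) = (1 + 0.253) / (0.23 + 0.253) ≈ 2.59420.
So M = m × MB = 2.59420 × 744.9 ≈ 1932.4196 million.

1932.4 million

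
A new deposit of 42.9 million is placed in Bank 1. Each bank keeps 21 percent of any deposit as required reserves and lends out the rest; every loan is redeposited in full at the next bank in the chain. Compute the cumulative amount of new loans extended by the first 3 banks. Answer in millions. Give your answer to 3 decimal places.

Bank i lends (1 − rr)^i of the original deposit: Bank 1 lends 42.9·0.7900 = 33.8910, Bank 2 lends 42.9·0.7900² ≈ 26.7739, and so on.
Summing a geometric series: total = 42.9·[0.7900·(1 − 0.7900^3) / (1 − 0.7900)] ≈ 81.8163 million.

81.816 million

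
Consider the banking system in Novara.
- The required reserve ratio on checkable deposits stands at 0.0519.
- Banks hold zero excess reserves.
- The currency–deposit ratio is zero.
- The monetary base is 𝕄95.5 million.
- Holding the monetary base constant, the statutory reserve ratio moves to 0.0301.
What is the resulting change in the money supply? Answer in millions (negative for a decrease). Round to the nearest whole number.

Initially m₁ = 1 / (0.0519) ≈ 19.2678, so M₁ = 19.2678 × 95.5 = 1840.0749 million.
After the change m₂ = 1 / (0.0301) ≈ 33.2226, so M₂ = 33.2226 × 95.5 = 3172.7583 million.
ΔM = M₂ − M₁ = 3172.7583 − 1840.0749 = 1332.6834 million.

𝕄1333 million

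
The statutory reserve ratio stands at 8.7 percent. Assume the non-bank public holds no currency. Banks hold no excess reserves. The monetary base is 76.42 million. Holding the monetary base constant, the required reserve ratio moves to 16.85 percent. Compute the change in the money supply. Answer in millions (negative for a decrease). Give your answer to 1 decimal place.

Initially m₁ = 1 / (0.087) ≈ 11.4943, so M₁ = 11.4943 × 76.42 ≈ 878.3944 million.
After the change m₂ = 1 / (0.1685) ≈ 5.9347, so M₂ = 5.9347 × 76.42 ≈ 453.5298 million.
ΔM = M₂ − M₁ = 453.5298 − 878.3944 = -424.8646 million.

-424.9 million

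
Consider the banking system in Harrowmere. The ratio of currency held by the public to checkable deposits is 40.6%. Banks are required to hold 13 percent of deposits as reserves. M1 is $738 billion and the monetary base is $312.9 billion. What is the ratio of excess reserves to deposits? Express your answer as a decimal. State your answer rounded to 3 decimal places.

Using m = M/MB = 738/312.9 ≈ 2.358581. Since m = (1 + c)/(c + rr + e), the denominator satisfies c + rr + e = (1 + c)/m = (1 + 0.406) / 2.358581 ≈ 0.596121.
With c = 0.406 and rr = 0.13, the ratio of excess reserves to deposits is 0.596121 − 0.406 − 0.13 = 0.060121.

0.060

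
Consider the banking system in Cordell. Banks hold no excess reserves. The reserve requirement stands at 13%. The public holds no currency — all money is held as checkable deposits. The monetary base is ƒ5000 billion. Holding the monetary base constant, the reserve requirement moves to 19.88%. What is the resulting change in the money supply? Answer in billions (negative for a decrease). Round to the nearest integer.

-13311 billion

Initially m₁ = 1 / (0.13) ≈ 7.69231, so M₁ = 7.69231 × 5000 = 38461.55 billion.
After the change m₂ = 1 / (0.1988) ≈ 5.03018, so M₂ = 5.03018 × 5000 = 25150.9 billion.
ΔM = M₂ − M₁ = 25150.9 − 38461.55 = -13310.65 billion.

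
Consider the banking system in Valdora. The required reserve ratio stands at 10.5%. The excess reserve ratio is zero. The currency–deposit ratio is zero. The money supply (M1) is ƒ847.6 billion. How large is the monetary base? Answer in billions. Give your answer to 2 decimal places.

With no currency drain and no excess reserves, the money multiplier is m = 1/rr = 1/0.105 ≈ 9.523810.
The monetary base is MB = M / m = 847.6 / 9.523810 ≈ 88.998 billion.

ƒ89.00 billion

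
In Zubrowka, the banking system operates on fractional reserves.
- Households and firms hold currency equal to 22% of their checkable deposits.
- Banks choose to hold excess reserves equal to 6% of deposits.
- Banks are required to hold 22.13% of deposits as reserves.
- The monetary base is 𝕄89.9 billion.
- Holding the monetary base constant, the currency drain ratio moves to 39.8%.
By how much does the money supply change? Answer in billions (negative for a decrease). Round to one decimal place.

-33.8 billion

Initially m₁ = (1 + 0.22) / (0.2213 + 0.06 + 0.22) ≈ 2.4337, so M₁ = 2.4337 × 89.9 ≈ 218.7896 billion.
After the change m₂ = (1 + 0.398) / (0.2213 + 0.06 + 0.398) ≈ 2.0580, so M₂ = 2.0580 × 89.9 = 185.0142 billion.
ΔM = M₂ − M₁ = 185.0142 − 218.7896 = -33.7754 billion.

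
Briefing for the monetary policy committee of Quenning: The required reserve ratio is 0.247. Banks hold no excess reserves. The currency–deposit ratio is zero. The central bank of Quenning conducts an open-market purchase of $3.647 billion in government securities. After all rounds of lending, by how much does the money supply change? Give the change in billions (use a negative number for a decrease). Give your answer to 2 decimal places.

The simple money multiplier is m = 1/rr = 1/0.247 ≈ 4.0486.
An open-market purchase increases the monetary base by 3.647 billion, so ΔM = m × ΔMB = 4.0486 × 3.647 ≈ 14.7652 billion.

$14.77 billion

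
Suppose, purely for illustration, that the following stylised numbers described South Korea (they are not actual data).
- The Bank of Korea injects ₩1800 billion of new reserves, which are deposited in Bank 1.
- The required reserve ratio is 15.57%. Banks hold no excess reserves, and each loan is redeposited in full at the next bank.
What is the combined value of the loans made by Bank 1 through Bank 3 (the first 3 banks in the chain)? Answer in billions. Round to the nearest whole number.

₩3886 billion

Bank i lends (1 − rr)^i of the original deposit: Bank 1 lends 1800·0.8443 = 1519.7400, Bank 2 lends 1800·0.8443² ≈ 1283.1165, and so on.
Summing a geometric series: total = 1800·[0.8443·(1 − 0.8443^3) / (1 − 0.8443)] ≈ 3886.1917 billion.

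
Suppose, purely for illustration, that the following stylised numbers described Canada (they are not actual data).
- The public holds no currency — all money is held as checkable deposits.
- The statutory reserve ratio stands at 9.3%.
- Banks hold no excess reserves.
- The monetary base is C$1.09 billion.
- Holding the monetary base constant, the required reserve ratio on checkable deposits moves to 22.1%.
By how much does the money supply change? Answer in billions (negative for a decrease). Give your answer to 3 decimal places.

-6.788 billion

Initially m₁ = 1 / (0.093) ≈ 10.75269, so M₁ = 10.75269 × 1.09 ≈ 11.7204 billion.
After the change m₂ = 1 / (0.221) ≈ 4.52489, so M₂ = 4.52489 × 1.09 ≈ 4.9321 billion.
ΔM = M₂ − M₁ = 4.9321 − 11.7204 = -6.7883 billion.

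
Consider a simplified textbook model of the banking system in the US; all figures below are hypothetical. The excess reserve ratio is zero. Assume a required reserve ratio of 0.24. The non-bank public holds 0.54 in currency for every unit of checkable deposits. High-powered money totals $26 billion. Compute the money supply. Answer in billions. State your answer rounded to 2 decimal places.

The money multiplier is m = (1 + c) / (rr + c) = (1 + 0.54) / (0.24 + 0.54) ≈ 1.97436.
So M = m × MB = 1.97436 × 26 ≈ 51.3334 billion.

$51.33 billion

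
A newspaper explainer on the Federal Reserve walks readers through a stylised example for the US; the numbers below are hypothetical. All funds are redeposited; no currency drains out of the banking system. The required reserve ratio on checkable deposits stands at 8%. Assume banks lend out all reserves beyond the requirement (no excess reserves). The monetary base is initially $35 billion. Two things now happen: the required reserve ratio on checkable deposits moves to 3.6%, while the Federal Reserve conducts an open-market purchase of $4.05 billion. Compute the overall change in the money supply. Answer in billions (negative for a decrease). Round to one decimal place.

$647.2 billion

Before: m₁ = 1 / (0.08) = 12.5, MB₁ = 35, so M₁ = 12.5 × 35 = 437.5 billion.
After: m₂ = 1 / (0.036) ≈ 27.7778, MB₂ = 35 + 4.05 = 39.05, so M₂ = 27.7778 × 39.05 ≈ 1084.7231 billion.
ΔM = M₂ − M₁ = 1084.7231 − 437.5 = 647.2231 billion.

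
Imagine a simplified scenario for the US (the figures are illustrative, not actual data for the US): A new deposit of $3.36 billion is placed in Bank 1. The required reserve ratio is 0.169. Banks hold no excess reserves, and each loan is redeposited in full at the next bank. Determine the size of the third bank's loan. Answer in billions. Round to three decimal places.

Each bank lends a fraction (1 − rr) = 0.8310 of the deposit it receives, so Bank 3 receives 3.36·0.8310^2 and lends 3.36·0.8310^3 ≈ 1.9282 billion.

$1.928 billion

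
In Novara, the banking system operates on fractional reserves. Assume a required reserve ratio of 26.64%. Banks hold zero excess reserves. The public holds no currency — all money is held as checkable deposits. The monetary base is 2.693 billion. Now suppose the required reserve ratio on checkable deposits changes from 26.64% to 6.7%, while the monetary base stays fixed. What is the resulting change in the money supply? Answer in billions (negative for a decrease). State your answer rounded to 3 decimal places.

30.085 billion

Initially m₁ = 1 / (0.2664) ≈ 3.75375, so M₁ = 3.75375 × 2.693 ≈ 10.1088 billion.
After the change m₂ = 1 / (0.067) ≈ 14.92537, so M₂ = 14.92537 × 2.693 ≈ 40.194 billion.
ΔM = M₂ − M₁ = 40.194 − 10.1088 = 30.0852 billion.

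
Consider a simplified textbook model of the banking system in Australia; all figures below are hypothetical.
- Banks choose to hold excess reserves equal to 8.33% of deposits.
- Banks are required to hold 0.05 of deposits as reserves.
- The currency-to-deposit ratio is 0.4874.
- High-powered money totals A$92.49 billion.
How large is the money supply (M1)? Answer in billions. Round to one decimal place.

A$221.6 billion

The money multiplier is m = (1 + c) / (rr + e + c) = (1 + 0.4874) / (0.05 + 0.0833 + 0.4874) ≈ 2.3963.
So M = m × MB = 2.3963 × 92.49 ≈ 221.6338 billion.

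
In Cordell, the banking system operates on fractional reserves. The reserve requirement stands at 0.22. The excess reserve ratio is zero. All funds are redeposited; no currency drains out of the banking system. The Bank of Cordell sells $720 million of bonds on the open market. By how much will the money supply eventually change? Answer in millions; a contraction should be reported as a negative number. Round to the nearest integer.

-3273 million

The simple money multiplier is m = 1/rr = 1/0.22 ≈ 4.5455.
An open-market sale reduces the monetary base by 720 million, so ΔM = m × ΔMB = 4.5455 × (−720) = -3272.76 million.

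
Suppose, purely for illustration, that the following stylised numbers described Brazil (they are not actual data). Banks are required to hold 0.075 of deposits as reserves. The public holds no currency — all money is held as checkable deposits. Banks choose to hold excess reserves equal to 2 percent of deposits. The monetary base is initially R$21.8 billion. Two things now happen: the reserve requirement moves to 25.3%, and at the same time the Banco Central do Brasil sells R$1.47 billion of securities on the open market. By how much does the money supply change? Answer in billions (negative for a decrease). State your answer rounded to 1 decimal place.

-155.0 billion

Before: m₁ = 1 / (0.075 + 0.02) ≈ 10.5263, MB₁ = 21.8, so M₁ = 10.5263 × 21.8 ≈ 229.4733 billion.
After: m₂ = 1 / (0.253 + 0.02) ≈ 3.6630, MB₂ = 21.8 − 1.47 = 20.33, so M₂ = 3.6630 × 20.33 ≈ 74.4688 billion.
ΔM = M₂ − M₁ = 74.4688 − 229.4733 = -155.0045 billion.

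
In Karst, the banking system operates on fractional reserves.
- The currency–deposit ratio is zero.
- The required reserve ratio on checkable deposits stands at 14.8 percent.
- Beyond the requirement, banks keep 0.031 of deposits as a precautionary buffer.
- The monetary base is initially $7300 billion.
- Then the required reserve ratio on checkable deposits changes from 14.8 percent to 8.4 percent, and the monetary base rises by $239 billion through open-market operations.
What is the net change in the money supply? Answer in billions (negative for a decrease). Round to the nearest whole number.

Before: m₁ = 1 / (0.148 + 0.031) ≈ 5.58659, MB₁ = 7300, so M₁ = 5.58659 × 7300 = 40782.107 billion.
After: m₂ = 1 / (0.084 + 0.031) ≈ 8.69565, MB₂ = 7300 + 239 = 7539, so M₂ = 8.69565 × 7539 ≈ 65556.5054 billion.
ΔM = M₂ − M₁ = 65556.5054 − 40782.107 = 24774.3984 billion.

$24774 billion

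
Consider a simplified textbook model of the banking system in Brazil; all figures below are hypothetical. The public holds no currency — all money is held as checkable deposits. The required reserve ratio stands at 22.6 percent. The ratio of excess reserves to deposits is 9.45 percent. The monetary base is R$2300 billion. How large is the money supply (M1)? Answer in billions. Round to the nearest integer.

The money multiplier is m = 1 / (rr + e) = 1 / (0.226 + 0.0945) ≈ 3.12012.
So M = m × MB = 3.12012 × 2300 = 7176.276 billion.

R$7176 billion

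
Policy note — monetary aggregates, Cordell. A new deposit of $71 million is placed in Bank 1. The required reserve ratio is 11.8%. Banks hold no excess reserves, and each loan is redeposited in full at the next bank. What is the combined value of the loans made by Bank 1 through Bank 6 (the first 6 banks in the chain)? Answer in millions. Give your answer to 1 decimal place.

$280.9 million

Bank i lends (1 − rr)^i of the original deposit: Bank 1 lends 71·0.8820 = 62.6220, Bank 2 lends 71·0.8820² ≈ 55.2326, and so on.
Summing a geometric series: total = 71·[0.8820·(1 − 0.8820^6) / (1 − 0.8820)] ≈ 280.8581 million.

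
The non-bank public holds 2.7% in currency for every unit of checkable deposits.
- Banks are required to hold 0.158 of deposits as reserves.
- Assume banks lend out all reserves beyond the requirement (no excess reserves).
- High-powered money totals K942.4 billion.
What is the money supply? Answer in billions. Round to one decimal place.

K5231.6 billion

The money multiplier is m = (1 + c) / (rr + c) = (1 + 0.027) / (0.158 + 0.027) ≈ 5.55135.
So M = m × MB = 5.55135 × 942.4 ≈ 5231.5922 billion.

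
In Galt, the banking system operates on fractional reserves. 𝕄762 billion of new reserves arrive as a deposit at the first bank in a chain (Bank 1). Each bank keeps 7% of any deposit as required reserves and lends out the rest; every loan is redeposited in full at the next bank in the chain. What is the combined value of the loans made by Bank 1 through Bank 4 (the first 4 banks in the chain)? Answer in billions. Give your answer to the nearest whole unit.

Bank i lends (1 − rr)^i of the original deposit: Bank 1 lends 762·0.9300 = 708.6600, Bank 2 lends 762·0.9300² = 659.0538, and so on.
Summing a geometric series: total = 762·[0.9300·(1 − 0.9300^4) / (1 − 0.9300)] ≈ 2550.6495 billion.

𝕄2551 billion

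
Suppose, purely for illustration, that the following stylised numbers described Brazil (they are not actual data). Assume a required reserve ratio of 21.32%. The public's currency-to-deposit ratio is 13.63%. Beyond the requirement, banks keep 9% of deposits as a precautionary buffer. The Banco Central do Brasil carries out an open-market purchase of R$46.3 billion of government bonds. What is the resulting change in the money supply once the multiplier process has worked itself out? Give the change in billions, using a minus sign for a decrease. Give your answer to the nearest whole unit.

The money multiplier is m = (1 + c) / (rr + e + c) = (1 + 0.1363) / (0.2132 + 0.09 + 0.1363) ≈ 2.5854.
The purchase adds 46.3 billion of base, so ΔM = m × ΔMB = 2.5854 × (+46.3) ≈ 119.704 billion.

R$120 billion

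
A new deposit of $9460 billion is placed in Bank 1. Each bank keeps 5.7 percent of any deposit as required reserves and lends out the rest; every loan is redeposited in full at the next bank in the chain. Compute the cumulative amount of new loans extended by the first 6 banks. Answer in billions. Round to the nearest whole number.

Bank i lends (1 − rr)^i of the original deposit: Bank 1 lends 9460·0.9430 = 8920.7800, Bank 2 lends 9460·0.9430² ≈ 8412.2955, and so on.
Summing a geometric series: total = 9460·[0.9430·(1 − 0.9430^6) / (1 − 0.9430)] ≈ 46452.8640 billion.

$46453 billion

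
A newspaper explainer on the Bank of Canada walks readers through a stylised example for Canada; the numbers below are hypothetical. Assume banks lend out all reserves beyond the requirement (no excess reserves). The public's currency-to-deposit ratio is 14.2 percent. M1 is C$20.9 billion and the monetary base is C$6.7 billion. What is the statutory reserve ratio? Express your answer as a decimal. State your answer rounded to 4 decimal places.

0.2241

Using m = M/MB = 20.9/6.7 ≈ 3.119403. Since m = (1 + c)/(c + rr + e), the denominator satisfies c + rr + e = (1 + c)/m = (1 + 0.142) / 3.119403 ≈ 0.366096.
With c = 0.142 and e = 0, the statutory reserve ratio is 0.366096 − 0.142 − 0 = 0.224096.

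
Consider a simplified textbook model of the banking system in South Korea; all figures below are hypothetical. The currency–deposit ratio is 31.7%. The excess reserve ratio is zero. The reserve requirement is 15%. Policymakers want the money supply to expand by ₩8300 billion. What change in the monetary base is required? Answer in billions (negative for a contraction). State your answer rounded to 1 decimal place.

₩2943.1 billion

The money multiplier is m = (1 + c) / (rr + c) = (1 + 0.317) / (0.15 + 0.317) ≈ 2.820128.
ΔMB = ΔM / m = (+8300) / 2.820128 ≈ 2943.1288 billion.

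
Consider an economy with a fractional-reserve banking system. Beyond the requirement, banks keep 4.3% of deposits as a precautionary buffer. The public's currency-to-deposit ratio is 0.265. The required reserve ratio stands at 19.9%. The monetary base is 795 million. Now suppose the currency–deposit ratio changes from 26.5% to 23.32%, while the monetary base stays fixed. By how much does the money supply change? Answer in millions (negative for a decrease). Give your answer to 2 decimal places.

79.54 million

Initially m₁ = (1 + 0.265) / (0.199 + 0.043 + 0.265) ≈ 2.495069, so M₁ = 2.495069 × 795 ≈ 1983.5799 million.
After the change m₂ = (1 + 0.2332) / (0.199 + 0.043 + 0.2332) ≈ 2.595118, so M₂ = 2.595118 × 795 ≈ 2063.1188 million.
ΔM = M₂ − M₁ = 2063.1188 − 1983.5799 = 79.5389 million.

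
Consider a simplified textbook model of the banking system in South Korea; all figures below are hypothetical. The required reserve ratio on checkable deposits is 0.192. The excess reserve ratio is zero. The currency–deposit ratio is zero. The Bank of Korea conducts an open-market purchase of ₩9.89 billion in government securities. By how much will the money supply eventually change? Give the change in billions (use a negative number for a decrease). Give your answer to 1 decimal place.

₩51.5 billion

The simple money multiplier is m = 1/rr = 1/0.192 ≈ 5.2083.
An open-market purchase increases the monetary base by 9.89 billion, so ΔM = m × ΔMB = 5.2083 × 9.89 ≈ 51.5101 billion.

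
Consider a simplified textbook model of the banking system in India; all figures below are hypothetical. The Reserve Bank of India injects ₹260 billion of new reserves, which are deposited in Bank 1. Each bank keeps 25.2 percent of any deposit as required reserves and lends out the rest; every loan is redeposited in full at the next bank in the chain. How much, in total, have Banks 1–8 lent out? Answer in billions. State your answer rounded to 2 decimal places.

₹696.12 billion

Bank i lends (1 − rr)^i of the original deposit: Bank 1 lends 260·0.7480 = 194.4800, Bank 2 lends 260·0.7480² ≈ 145.4710, and so on.
Summing a geometric series: total = 260·[0.7480·(1 − 0.7480^8) / (1 − 0.7480)] ≈ 696.1172 billion.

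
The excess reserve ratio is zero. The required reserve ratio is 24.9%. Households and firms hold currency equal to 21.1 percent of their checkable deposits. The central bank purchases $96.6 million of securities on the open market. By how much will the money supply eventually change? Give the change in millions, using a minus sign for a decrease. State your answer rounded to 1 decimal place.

The money multiplier is m = (1 + c) / (rr + c) = (1 + 0.211) / (0.249 + 0.211) ≈ 2.6326.
The purchase adds 96.6 million of base, so ΔM = m × ΔMB = 2.6326 × (+96.6) ≈ 254.3092 million.

$254.3 million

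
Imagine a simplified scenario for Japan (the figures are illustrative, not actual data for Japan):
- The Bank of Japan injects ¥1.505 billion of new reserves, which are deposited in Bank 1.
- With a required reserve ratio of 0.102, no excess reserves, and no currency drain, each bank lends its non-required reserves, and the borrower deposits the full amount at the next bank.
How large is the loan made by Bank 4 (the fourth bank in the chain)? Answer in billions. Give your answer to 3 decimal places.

¥0.979 billion

Each bank lends a fraction (1 − rr) = 0.8980 of the deposit it receives, so Bank 4 receives 1.505·0.8980^3 and lends 1.505·0.8980^4 ≈ 0.9787 billion.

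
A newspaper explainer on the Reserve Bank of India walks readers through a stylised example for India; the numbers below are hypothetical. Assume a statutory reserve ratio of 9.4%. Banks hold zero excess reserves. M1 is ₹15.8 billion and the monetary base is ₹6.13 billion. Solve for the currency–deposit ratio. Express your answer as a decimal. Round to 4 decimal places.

0.4803

Using m = M/MB = 15.8/6.13 ≈ 2.577488. From m = (1 + c)/(c + rr + e), rearranging gives 1 + c = m·(c + rr + e), so c·(1 − m) = m·(rr + e) − 1.
Hence c = [m·(rr + e) − 1]/(1 − m) = [2.577488 × (0.094 + 0) − 1] / (1 − 2.577488) ≈ 0.480331.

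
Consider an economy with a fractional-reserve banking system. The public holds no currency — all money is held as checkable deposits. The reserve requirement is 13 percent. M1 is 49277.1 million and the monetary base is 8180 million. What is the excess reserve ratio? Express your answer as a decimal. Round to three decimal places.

0.036

Using m = M/MB = 49277.1/8180 ≈ 6.024095. Since m = (1 + c)/(c + rr + e), the denominator satisfies c + rr + e = (1 + c)/m = (1 + 0) / 6.024095 ≈ 0.166000.
With c = 0 and rr = 0.13, the excess reserve ratio is 0.166000 − 0 − 0.13 = 0.036.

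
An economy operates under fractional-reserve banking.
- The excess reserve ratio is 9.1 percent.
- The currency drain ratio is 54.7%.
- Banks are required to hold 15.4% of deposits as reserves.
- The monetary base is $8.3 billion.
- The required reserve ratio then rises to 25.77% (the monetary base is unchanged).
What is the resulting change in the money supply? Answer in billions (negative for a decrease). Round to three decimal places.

-1.877 billion

Initially m₁ = (1 + 0.547) / (0.154 + 0.091 + 0.547) ≈ 1.95328, so M₁ = 1.95328 × 8.3 ≈ 16.2122 billion.
After the change m₂ = (1 + 0.547) / (0.2577 + 0.091 + 0.547) ≈ 1.72714, so M₂ = 1.72714 × 8.3 ≈ 14.3353 billion.
ΔM = M₂ − M₁ = 14.3353 − 16.2122 = -1.8769 billion.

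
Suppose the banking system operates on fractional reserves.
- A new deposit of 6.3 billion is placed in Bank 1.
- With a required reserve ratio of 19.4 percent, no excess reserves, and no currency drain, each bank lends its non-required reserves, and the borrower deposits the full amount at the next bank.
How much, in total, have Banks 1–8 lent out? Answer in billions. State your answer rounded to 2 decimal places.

Bank i lends (1 − rr)^i of the original deposit: Bank 1 lends 6.3·0.8060 = 5.0778, Bank 2 lends 6.3·0.8060² ≈ 4.0927, and so on.
Summing a geometric series: total = 6.3·[0.8060·(1 − 0.8060^8) / (1 − 0.8060)] ≈ 21.5124 billion.

21.51 billion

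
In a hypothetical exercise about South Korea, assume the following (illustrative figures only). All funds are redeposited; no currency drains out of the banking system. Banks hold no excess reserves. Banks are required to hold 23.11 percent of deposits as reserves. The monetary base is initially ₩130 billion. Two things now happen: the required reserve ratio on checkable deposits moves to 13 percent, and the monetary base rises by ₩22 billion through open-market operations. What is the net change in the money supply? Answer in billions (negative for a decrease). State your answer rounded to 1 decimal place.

₩606.7 billion

Before: m₁ = 1 / (0.2311) ≈ 4.32713, MB₁ = 130, so M₁ = 4.32713 × 130 = 562.5269 billion.
After: m₂ = 1 / (0.13) ≈ 7.69231, MB₂ = 130 + 22 = 152, so M₂ = 7.69231 × 152 ≈ 1169.2311 billion.
ΔM = M₂ − M₁ = 1169.2311 − 562.5269 = 606.7042 billion.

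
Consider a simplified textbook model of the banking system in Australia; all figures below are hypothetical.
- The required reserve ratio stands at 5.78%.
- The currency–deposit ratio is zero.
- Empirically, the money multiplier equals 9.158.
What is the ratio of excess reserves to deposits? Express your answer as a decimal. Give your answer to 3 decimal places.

Using m = 9.158. Since m = (1 + c)/(c + rr + e), the denominator satisfies c + rr + e = (1 + c)/m = (1 + 0) / 9.158 ≈ 0.109194.
With c = 0 and rr = 0.0578, the ratio of excess reserves to deposits is 0.109194 − 0 − 0.0578 = 0.051394.

0.051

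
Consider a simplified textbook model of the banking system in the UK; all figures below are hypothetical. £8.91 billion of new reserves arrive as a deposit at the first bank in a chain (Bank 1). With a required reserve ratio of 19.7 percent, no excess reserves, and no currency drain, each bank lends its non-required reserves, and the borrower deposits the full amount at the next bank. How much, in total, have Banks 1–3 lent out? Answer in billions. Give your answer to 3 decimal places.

Bank i lends (1 − rr)^i of the original deposit: Bank 1 lends 8.91·0.8030 ≈ 7.1547, Bank 2 lends 8.91·0.8030² ≈ 5.7452, and so on.
Summing a geometric series: total = 8.91·[0.8030·(1 − 0.8030^3) / (1 − 0.8030)] ≈ 17.5134 billion.

£17.513 billion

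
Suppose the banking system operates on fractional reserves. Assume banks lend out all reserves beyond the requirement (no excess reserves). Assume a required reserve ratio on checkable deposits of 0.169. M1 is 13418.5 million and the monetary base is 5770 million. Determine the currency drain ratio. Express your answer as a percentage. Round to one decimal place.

45.8%

Using m = M/MB = 13418.5/5770 ≈ 2.325563. From m = (1 + c)/(c + rr + e), rearranging gives 1 + c = m·(c + rr + e), so c·(1 − m) = m·(rr + e) − 1.
Hence c = [m·(rr + e) − 1]/(1 − m) = [2.325563 × (0.169 + 0) − 1] / (1 − 2.325563) ≈ 0.457903.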